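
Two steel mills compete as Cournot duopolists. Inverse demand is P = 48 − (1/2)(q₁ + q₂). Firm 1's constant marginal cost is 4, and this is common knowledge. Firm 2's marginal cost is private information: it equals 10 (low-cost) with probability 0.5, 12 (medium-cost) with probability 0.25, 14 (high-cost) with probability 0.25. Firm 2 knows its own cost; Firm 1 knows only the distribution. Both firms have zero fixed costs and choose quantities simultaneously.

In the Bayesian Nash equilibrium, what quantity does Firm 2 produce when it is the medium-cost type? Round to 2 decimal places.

18.83

Firm 2 with cost c maximizes (48 − (1/2)(q₁+q₂) − c)·q₂, giving q₂(c) = (48 − c − (1/2)q₁).
E[c₂] = 0.5·10 + 0.25·12 + 0.25·14 = 11.5
Firm 1's FOC against E[q₂] yields q₁ = (48 − 2·4 + E[c₂])/(3/2) = (48 − 8 + 11.5)/(3/2) = 34.3333.
q₂(medium-cost) = (48 − 12 − (1/2)·34.3333) = 18.8333.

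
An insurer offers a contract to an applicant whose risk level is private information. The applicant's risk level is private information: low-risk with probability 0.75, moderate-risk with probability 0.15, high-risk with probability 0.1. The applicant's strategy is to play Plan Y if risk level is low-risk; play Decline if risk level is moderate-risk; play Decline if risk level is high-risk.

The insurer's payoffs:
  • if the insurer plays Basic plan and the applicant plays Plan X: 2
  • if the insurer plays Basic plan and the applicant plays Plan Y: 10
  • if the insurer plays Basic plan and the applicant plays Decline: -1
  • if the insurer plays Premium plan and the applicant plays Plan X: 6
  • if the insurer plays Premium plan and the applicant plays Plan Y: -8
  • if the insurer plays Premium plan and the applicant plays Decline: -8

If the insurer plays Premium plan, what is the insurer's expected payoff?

Take the expectation over the applicant's risk level, weighting each type's action by its prior probability.
E[Premium plan] = 0.75·(-8) + 0.15·(-8) + 0.1·(-8) = (-6) + (-1.2) + (-0.8) = -8

-8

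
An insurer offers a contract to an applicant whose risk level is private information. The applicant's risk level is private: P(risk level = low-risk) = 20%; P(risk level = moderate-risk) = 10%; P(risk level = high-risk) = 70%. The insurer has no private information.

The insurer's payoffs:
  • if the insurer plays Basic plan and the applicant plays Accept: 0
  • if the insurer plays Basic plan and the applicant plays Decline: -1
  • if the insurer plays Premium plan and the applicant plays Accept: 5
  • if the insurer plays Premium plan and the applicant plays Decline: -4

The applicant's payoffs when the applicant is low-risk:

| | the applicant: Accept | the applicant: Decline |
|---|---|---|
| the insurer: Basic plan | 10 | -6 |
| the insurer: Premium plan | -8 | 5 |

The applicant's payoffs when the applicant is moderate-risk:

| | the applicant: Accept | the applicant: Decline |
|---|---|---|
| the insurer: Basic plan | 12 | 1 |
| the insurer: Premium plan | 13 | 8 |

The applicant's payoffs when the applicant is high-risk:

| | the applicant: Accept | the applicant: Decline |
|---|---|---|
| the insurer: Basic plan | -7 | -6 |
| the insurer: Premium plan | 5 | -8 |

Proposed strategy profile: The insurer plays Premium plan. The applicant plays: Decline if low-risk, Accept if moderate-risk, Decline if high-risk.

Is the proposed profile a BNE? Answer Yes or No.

No

The insurer plays Premium plan: E[Premium plan] = 0.2·(-4) + 0.1·(5) + 0.7·(-4) = -3.1; E[Basic plan] = -0.9. Not best-responding. ✗
The applicant (risk level low-risk), facing Premium plan: Accept gives -8, Decline gives 5. Proposed Decline is best. ✓
The applicant (risk level moderate-risk), facing Premium plan: Accept gives 13, Decline gives 8. Proposed Accept is best. ✓
The applicant (risk level high-risk), facing Premium plan: Accept gives 5, Decline gives -8. Proposed Decline is not best — profitable deviation exists. ✗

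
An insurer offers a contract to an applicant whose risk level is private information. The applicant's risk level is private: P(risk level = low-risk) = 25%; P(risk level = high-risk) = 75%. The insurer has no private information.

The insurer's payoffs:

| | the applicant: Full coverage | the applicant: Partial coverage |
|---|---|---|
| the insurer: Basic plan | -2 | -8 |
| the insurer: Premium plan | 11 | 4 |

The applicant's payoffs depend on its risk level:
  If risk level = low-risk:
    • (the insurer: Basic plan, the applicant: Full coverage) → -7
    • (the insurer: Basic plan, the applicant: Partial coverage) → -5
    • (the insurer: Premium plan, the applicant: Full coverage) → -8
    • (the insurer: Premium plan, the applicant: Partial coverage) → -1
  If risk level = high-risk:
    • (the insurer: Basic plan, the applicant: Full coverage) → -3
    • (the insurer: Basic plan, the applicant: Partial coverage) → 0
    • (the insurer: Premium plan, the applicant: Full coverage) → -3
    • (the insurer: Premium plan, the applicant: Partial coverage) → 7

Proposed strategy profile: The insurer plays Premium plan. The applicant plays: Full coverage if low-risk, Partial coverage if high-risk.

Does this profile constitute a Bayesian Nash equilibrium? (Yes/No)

A profile is a BNE iff every type of every player is best-responding given beliefs about the other side.
The insurer plays Premium plan: E[Premium plan] = 0.25·(11) + 0.75·(4) = 5.75; E[Basic plan] = -6.5. Best-responding. ✓
The applicant (risk level low-risk), facing Premium plan: Full coverage gives -8, Partial coverage gives -1. Proposed Full coverage is not best — profitable deviation exists. ✗
The applicant (risk level high-risk), facing Premium plan: Full coverage gives -3, Partial coverage gives 7. Proposed Partial coverage is best. ✓

No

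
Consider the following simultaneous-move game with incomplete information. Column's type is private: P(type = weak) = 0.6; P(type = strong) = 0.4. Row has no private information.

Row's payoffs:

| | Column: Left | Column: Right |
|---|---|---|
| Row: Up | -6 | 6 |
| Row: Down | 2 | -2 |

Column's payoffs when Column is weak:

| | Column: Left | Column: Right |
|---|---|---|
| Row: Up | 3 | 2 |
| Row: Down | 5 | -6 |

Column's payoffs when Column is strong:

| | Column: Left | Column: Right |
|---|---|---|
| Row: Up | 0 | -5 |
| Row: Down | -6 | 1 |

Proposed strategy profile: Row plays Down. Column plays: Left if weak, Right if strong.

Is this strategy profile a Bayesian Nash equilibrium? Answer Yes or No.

A profile is a BNE iff every type of every player is best-responding given beliefs about the other side.
Row plays Down: E[Down] = 0.6·(2) + 0.4·(-2) = 0.4; E[Up] = -1.2. Best-responding. ✓
Column (type weak), facing Down: Left gives 5, Right gives -6. Proposed Left is best. ✓
Column (type strong), facing Down: Left gives -6, Right gives 1. Proposed Right is best. ✓

Yes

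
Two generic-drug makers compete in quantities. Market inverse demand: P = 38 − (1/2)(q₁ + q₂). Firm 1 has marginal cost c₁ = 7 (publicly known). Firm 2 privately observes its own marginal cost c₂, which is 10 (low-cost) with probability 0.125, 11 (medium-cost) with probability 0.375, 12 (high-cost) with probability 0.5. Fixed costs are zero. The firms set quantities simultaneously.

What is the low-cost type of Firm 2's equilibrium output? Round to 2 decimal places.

Type-c best response for Firm 2: q₂(c) = (38 − c) − q₁/2.
Firm 1 maximizes expected profit; its first-order condition is 38 − q₁ − (1/2)E[q₂] − 7 = 0.
Substituting E[q₂] and solving: E[c₂] = 11.375, so q₁ = (38 − 2·7 + 11.375)/(3/2) = 23.5833.
q₂(low-cost) = (38 − 10 − (1/2)·23.5833) = 16.2083.

16.21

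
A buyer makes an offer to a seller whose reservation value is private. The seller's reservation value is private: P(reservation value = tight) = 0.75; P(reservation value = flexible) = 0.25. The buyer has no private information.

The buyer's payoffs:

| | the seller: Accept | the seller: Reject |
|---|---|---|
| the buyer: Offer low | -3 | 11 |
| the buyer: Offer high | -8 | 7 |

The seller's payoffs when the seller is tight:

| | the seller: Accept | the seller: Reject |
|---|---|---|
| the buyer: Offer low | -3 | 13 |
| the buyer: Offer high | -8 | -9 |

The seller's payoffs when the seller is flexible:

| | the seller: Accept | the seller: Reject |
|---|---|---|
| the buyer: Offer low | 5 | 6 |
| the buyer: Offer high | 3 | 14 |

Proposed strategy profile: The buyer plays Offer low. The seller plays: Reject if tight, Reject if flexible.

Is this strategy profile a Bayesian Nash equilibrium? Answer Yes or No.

Yes

A profile is a BNE iff every type of every player is best-responding given beliefs about the other side.
The buyer plays Offer low: E[Offer low] = 0.75·(11) + 0.25·(11) = 11; E[Offer high] = 7. Best-responding. ✓
The seller (reservation value tight), facing Offer low: Accept gives -3, Reject gives 13. Proposed Reject is best. ✓
The seller (reservation value flexible), facing Offer low: Accept gives 5, Reject gives 6. Proposed Reject is best. ✓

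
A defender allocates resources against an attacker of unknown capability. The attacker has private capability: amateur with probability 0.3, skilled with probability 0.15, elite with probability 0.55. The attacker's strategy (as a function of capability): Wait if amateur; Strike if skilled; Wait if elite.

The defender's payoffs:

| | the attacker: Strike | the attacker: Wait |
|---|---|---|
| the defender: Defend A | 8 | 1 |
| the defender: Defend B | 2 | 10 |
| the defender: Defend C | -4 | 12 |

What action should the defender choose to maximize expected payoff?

Defend C

E[Defend A] = 0.3·(1) + 0.15·(8) + 0.55·(1) = 2.05
E[Defend B] = 0.3·(10) + 0.15·(2) + 0.55·(10) = 8.8
E[Defend C] = 0.3·(12) + 0.15·(-4) + 0.55·(12) = 9.6
Best response: Defend C (9.6 is the largest).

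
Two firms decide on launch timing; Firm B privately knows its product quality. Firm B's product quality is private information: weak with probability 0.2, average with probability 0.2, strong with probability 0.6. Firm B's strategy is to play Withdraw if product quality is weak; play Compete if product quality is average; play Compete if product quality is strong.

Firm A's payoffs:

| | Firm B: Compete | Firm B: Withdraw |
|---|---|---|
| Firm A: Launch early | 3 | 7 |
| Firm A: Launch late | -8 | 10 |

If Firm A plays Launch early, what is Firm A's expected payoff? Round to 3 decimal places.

3.800

E[Launch early] = 0.2·7 + 0.2·3 + 0.6·3 = 1.4 + 0.6 + 1.8 = 3.8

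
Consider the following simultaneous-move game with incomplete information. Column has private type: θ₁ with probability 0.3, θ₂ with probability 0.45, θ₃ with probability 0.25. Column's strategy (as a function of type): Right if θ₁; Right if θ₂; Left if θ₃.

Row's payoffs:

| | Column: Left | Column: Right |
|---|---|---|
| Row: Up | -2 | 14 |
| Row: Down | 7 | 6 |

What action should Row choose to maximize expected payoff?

Up

E[Up] = 0.3·(14) + 0.45·(14) + 0.25·(-2) = 10
E[Down] = 0.3·(6) + 0.45·(6) + 0.25·(7) = 6.25
Best response: Up (10 is the largest).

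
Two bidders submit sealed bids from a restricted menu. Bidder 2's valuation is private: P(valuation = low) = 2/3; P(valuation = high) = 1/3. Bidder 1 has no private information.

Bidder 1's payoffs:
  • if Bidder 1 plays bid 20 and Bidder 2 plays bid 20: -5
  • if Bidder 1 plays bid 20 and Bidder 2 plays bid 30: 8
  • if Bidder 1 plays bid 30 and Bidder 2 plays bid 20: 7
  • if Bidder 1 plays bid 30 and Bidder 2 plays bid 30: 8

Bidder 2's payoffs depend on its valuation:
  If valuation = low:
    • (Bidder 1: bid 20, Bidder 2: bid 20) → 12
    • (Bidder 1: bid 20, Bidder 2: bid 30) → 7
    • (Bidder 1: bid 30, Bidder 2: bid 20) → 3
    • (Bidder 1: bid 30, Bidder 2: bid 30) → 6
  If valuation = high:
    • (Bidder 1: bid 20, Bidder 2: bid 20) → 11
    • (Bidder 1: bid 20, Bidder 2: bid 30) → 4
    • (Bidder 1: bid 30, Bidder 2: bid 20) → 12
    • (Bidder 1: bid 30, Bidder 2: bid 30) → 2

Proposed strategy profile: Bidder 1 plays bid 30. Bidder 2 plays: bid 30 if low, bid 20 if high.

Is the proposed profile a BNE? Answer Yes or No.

Yes

Bidder 1 plays bid 30: E[bid 30] = 2/3·(8) + 1/3·(7) = 23/3; E[bid 20] = 11/3. Best-responding. ✓
Bidder 2 (valuation low), facing bid 30: bid 20 gives 3, bid 30 gives 6. Proposed bid 30 is best. ✓
Bidder 2 (valuation high), facing bid 30: bid 20 gives 12, bid 30 gives 2. Proposed bid 20 is best. ✓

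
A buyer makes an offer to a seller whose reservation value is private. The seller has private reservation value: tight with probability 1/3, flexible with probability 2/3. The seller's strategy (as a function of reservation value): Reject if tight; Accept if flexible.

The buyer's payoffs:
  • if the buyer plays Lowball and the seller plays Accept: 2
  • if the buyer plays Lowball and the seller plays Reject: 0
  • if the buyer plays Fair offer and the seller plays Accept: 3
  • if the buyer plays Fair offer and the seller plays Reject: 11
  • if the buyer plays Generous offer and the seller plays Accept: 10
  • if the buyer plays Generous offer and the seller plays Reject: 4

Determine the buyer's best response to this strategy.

Compute the buyer's expected payoff for each action, taking the expectation over the seller's type.
E[Lowball] = 1/3·(0) + 2/3·(2) = 4/3
E[Fair offer] = 1/3·(11) + 2/3·(3) = 17/3
E[Generous offer] = 1/3·(4) + 2/3·(10) = 8
Best response: Generous offer (8 is the largest).

Generous offer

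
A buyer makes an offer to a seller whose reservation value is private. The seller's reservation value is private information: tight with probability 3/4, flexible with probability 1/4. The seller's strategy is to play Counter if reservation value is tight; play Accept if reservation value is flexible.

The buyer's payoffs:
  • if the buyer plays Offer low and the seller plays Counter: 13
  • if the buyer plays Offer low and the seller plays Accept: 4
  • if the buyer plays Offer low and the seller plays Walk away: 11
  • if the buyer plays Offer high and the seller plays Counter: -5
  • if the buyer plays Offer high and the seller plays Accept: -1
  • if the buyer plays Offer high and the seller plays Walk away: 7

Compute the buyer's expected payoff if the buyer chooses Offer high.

-4

Take the expectation over the seller's reservation value, weighting each type's action by its prior probability.
E[Offer high] = 3/4·(-5) + 1/4·(-1) = (-15/4) + (-1/4) = -4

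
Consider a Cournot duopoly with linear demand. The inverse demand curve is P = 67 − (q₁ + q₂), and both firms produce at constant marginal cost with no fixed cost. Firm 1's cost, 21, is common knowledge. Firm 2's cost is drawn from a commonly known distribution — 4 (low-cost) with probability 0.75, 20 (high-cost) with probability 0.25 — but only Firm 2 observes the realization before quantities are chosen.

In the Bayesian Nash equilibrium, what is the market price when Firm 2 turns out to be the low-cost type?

Firm 2 with cost c maximizes (67 − (q₁+q₂) − c)·q₂, giving q₂(c) = (67 − c − q₁)/2.
E[c₂] = 0.75·4 + 0.25·20 = 8
Firm 1's FOC against E[q₂] yields q₁ = (67 − 2·21 + E[c₂])/3 = (67 − 42 + 8)/3 = 11.
q₂(low-cost) = 26, so P = 67 − (11 + 26) = 30.

30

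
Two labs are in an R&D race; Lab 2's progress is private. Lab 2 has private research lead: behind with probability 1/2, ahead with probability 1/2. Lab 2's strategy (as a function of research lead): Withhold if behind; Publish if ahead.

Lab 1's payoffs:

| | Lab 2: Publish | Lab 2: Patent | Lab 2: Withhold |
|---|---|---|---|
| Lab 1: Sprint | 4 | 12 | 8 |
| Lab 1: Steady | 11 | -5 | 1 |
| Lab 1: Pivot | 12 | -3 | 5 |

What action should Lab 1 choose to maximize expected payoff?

Compute Lab 1's expected payoff for each action, taking the expectation over Lab 2's type.
E[Sprint] = 1/2·(8) + 1/2·(4) = 6
E[Steady] = 1/2·(1) + 1/2·(11) = 6
E[Pivot] = 1/2·(5) + 1/2·(12) = 17/2
Best response: Pivot (17/2 is the largest).

Pivot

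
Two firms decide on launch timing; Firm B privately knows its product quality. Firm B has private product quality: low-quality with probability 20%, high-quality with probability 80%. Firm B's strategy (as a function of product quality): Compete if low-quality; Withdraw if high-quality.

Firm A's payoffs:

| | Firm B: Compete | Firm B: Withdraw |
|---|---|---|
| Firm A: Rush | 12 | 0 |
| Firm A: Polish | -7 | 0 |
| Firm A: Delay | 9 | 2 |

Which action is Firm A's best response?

Delay

E[Rush] = 0.2·(12) + 0.8·(0) = 2.4
E[Polish] = 0.2·(-7) + 0.8·(0) = -1.4
E[Delay] = 0.2·(9) + 0.8·(2) = 3.4
Best response: Delay (3.4 is the largest).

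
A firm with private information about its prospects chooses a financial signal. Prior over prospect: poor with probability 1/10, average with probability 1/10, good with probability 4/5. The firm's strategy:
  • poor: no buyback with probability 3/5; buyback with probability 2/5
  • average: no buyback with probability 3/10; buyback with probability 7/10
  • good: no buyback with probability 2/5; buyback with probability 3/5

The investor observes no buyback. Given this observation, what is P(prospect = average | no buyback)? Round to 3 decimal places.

0.073

Apply Bayes' rule using the sender's strategy as the likelihood.
P(no buyback) = (1/10)·(3/5) + (1/10)·(3/10) + (4/5)·(2/5) = 41/100
P(average | no buyback) = ((1/10)·(3/10)) / (41/100) = (3/100) / (41/100) = 3/41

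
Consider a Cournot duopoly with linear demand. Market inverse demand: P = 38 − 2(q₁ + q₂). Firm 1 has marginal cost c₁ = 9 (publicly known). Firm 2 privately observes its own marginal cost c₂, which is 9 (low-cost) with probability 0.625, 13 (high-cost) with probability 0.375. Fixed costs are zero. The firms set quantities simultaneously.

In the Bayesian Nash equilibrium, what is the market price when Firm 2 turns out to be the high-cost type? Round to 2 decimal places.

20.42

Type-c best response for Firm 2: q₂(c) = (38 − c)/4 − q₁/2.
Firm 1 maximizes expected profit; its first-order condition is 38 − 4q₁ − 2E[q₂] − 9 = 0.
Substituting E[q₂] and solving: E[c₂] = 10.5, so q₁ = (38 − 2·9 + 10.5)/6 = 5.08333.
q₂(high-cost) = 3.70833, so P = 38 − 2·(5.08333 + 3.70833) = 20.4167.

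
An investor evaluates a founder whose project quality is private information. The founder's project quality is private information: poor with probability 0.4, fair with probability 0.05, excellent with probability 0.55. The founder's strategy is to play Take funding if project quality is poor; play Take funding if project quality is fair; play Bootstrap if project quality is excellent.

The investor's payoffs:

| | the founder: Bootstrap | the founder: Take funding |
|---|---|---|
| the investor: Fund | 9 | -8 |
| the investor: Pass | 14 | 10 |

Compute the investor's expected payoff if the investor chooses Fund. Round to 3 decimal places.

1.350

E[Fund] = 0.4·(-8) + 0.05·(-8) + 0.55·9 = (-3.2) + (-0.4) + 4.95 = 1.35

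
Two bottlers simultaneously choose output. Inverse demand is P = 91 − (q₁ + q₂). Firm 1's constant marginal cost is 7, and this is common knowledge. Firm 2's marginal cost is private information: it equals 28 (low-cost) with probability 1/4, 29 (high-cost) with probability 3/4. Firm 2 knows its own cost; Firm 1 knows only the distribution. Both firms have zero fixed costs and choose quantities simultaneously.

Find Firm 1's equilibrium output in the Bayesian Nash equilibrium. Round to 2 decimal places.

35.25

Type-c best response for Firm 2: q₂(c) = (91 − c)/2 − q₁/2.
Firm 1 maximizes expected profit; its first-order condition is 91 − 2q₁ − E[q₂] − 7 = 0.
Substituting E[q₂] and solving: E[c₂] = 28.75, so q₁ = (91 − 2·7 + 28.75)/3 = 35.25.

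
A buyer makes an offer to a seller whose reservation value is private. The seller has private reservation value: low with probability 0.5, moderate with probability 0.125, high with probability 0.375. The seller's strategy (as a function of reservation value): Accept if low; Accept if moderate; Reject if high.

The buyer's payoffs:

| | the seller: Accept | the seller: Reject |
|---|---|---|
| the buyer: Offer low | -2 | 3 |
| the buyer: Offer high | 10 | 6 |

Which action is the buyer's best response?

E[Offer low] = 0.5·(-2) + 0.125·(-2) + 0.375·(3) = -0.125
E[Offer high] = 0.5·(10) + 0.125·(10) + 0.375·(6) = 8.5
Best response: Offer high (8.5 is the largest).

Offer high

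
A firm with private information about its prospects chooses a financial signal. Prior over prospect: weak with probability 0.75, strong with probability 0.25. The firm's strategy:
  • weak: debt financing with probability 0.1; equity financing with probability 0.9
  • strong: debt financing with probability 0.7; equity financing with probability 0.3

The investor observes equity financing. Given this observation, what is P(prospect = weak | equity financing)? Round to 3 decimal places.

Apply Bayes' rule using the sender's strategy as the likelihood.
P(equity financing) = 0.75·0.9 + 0.25·0.3 = 0.75
P(weak | equity financing) = (0.75·0.9) / 0.75 = 0.675 / 0.75 = 0.9

0.900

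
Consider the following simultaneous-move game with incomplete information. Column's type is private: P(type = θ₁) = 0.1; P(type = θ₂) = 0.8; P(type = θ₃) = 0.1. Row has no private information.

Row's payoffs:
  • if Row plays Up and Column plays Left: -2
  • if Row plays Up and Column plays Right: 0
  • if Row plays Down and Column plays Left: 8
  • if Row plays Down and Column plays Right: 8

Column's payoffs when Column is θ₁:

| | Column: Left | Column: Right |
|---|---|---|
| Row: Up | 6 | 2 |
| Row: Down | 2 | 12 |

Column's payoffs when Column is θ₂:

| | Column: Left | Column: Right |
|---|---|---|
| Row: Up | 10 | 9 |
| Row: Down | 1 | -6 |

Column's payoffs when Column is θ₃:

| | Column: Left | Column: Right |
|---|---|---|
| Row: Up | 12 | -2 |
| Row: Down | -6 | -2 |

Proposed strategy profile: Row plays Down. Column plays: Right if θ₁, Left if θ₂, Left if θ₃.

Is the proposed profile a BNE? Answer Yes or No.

A profile is a BNE iff every type of every player is best-responding given beliefs about the other side.
Row plays Down: E[Down] = 0.1·(8) + 0.8·(8) + 0.1·(8) = 8; E[Up] = -1.8. Best-responding. ✓
Column (type θ₁), facing Down: Left gives 2, Right gives 12. Proposed Right is best. ✓
Column (type θ₂), facing Down: Left gives 1, Right gives -6. Proposed Left is best. ✓
Column (type θ₃), facing Down: Left gives -6, Right gives -2. Proposed Left is not best — profitable deviation exists. ✗

No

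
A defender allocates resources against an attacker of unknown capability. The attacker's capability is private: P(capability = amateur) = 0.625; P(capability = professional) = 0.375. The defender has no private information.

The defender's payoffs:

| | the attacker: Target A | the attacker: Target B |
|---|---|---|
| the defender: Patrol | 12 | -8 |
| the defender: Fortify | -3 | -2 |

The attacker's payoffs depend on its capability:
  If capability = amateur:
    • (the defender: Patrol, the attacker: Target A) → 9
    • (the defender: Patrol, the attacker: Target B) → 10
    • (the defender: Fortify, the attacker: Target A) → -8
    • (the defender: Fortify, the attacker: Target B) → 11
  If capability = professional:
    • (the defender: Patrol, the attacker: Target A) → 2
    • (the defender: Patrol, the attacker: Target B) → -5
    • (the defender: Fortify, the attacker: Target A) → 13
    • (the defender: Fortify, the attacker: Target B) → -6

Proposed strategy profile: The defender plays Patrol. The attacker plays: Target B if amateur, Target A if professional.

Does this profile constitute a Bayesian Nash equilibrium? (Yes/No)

Yes

The defender plays Patrol: E[Patrol] = 0.625·(-8) + 0.375·(12) = -0.5; E[Fortify] = -2.375. Best-responding. ✓
The attacker (capability amateur), facing Patrol: Target A gives 9, Target B gives 10. Proposed Target B is best. ✓
The attacker (capability professional), facing Patrol: Target A gives 2, Target B gives -5. Proposed Target A is best. ✓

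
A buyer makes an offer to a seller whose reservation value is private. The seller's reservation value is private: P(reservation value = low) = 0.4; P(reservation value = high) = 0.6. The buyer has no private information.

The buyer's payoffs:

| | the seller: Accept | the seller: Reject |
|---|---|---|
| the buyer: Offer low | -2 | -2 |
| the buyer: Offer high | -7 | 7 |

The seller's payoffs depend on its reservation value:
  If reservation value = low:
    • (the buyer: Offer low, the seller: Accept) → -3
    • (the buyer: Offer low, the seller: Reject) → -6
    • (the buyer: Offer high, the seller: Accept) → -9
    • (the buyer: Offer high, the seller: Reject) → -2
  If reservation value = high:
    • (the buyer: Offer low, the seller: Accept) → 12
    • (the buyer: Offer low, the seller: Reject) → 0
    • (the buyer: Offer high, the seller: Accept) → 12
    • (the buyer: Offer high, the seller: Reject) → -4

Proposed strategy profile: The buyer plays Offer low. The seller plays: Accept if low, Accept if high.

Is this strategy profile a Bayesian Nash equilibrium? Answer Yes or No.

The buyer plays Offer low: E[Offer low] = 0.4·(-2) + 0.6·(-2) = -2; E[Offer high] = -7. Best-responding. ✓
The seller (reservation value low), facing Offer low: Accept gives -3, Reject gives -6. Proposed Accept is best. ✓
The seller (reservation value high), facing Offer low: Accept gives 12, Reject gives 0. Proposed Accept is best. ✓

Yes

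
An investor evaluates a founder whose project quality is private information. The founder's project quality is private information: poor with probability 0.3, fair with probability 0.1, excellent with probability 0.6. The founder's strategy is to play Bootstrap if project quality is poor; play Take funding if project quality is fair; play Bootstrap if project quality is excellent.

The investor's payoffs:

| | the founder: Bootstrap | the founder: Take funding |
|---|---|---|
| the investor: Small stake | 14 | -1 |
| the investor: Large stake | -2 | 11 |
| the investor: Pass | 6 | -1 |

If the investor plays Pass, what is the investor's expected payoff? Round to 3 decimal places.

5.300

E[Pass] = 0.3·6 + 0.1·(-1) + 0.6·6 = 1.8 + (-0.1) + 3.6 = 5.3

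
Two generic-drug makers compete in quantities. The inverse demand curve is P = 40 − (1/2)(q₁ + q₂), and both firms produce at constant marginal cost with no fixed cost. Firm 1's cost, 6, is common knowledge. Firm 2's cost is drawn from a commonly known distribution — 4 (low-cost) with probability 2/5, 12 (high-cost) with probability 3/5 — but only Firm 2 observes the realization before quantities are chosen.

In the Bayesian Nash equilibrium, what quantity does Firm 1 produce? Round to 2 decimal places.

Type-c best response for Firm 2: q₂(c) = (40 − c) − q₁/2.
Firm 1 maximizes expected profit; its first-order condition is 40 − q₁ − (1/2)E[q₂] − 6 = 0.
Substituting E[q₂] and solving: E[c₂] = 8.8, so q₁ = (40 − 2·6 + 8.8)/(3/2) = 24.5333.

24.53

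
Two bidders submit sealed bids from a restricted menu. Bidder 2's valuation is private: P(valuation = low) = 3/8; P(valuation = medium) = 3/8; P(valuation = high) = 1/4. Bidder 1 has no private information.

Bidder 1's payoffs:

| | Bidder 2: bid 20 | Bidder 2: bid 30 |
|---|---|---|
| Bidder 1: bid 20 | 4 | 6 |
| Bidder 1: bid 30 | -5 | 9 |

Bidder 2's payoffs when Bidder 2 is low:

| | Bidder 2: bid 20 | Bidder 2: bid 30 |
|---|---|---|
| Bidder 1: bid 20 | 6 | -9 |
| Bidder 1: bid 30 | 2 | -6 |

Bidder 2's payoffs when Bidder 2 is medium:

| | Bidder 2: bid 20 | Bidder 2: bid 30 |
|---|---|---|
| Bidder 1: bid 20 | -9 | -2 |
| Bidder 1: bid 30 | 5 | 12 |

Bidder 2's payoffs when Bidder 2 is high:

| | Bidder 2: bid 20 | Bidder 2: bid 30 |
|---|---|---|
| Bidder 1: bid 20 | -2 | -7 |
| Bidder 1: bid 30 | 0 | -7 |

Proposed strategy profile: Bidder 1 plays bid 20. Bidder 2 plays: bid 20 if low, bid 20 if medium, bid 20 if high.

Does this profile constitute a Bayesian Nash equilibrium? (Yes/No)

No

A profile is a BNE iff every type of every player is best-responding given beliefs about the other side.
Bidder 1 plays bid 20: E[bid 20] = 3/8·(4) + 3/8·(4) + 1/4·(4) = 4; E[bid 30] = -5. Best-responding. ✓
Bidder 2 (valuation low), facing bid 20: bid 20 gives 6, bid 30 gives -9. Proposed bid 20 is best. ✓
Bidder 2 (valuation medium), facing bid 20: bid 20 gives -9, bid 30 gives -2. Proposed bid 20 is not best — profitable deviation exists. ✗
Bidder 2 (valuation high), facing bid 20: bid 20 gives -2, bid 30 gives -7. Proposed bid 20 is best. ✓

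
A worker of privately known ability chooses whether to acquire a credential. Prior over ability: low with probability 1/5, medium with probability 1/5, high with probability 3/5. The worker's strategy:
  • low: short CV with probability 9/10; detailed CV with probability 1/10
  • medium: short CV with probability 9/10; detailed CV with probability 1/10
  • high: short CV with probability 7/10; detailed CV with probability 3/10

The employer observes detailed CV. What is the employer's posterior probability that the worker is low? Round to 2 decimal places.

P(detailed CV) = (1/5)·(1/10) + (1/5)·(1/10) + (3/5)·(3/10) = 11/50
P(low | detailed CV) = ((1/5)·(1/10)) / (11/50) = (1/50) / (11/50) = 1/11

0.09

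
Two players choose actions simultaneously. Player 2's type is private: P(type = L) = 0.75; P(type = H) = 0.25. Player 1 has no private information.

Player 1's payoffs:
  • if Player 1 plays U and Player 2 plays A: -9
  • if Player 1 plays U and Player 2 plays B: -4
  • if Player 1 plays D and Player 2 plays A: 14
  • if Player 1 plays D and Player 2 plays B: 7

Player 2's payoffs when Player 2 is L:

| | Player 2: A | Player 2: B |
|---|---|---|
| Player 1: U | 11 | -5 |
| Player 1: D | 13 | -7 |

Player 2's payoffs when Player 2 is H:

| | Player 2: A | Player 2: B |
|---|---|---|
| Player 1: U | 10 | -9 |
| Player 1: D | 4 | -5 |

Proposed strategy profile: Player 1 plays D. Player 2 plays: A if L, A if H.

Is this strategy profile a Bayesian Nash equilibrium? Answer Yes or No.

Yes

Player 1 plays D: E[D] = 0.75·(14) + 0.25·(14) = 14; E[U] = -9. Best-responding. ✓
Player 2 (type L), facing D: A gives 13, B gives -7. Proposed A is best. ✓
Player 2 (type H), facing D: A gives 4, B gives -5. Proposed A is best. ✓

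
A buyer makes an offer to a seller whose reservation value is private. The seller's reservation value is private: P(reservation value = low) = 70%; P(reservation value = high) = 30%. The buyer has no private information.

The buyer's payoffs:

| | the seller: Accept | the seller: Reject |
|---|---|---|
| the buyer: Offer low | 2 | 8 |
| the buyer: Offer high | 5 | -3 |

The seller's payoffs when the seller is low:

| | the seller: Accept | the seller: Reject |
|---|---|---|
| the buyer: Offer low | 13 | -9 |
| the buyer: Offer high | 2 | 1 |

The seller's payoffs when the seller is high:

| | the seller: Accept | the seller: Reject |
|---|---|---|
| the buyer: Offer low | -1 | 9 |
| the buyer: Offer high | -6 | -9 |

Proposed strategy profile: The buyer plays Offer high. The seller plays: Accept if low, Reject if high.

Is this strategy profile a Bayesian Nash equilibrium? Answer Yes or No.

The buyer plays Offer high: E[Offer high] = 0.7·(5) + 0.3·(-3) = 2.6; E[Offer low] = 3.8. Not best-responding. ✗
The seller (reservation value low), facing Offer high: Accept gives 2, Reject gives 1. Proposed Accept is best. ✓
The seller (reservation value high), facing Offer high: Accept gives -6, Reject gives -9. Proposed Reject is not best — profitable deviation exists. ✗

No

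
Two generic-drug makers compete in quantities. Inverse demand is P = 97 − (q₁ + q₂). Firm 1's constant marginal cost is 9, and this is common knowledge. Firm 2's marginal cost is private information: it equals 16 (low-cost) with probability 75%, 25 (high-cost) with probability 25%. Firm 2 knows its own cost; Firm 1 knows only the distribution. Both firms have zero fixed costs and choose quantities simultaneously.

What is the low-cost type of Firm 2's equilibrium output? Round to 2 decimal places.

Each type of Firm 2 best-responds to q₁; Firm 1 best-responds to the expected q₂ over Firm 2's types.
Firm 2 with cost c maximizes (97 − (q₁+q₂) − c)·q₂, giving q₂(c) = (97 − c − q₁)/2.
E[c₂] = 0.75·16 + 0.25·25 = 18.25
Firm 1's FOC against E[q₂] yields q₁ = (97 − 2·9 + E[c₂])/3 = (97 − 18 + 18.25)/3 = 32.4167.
q₂(low-cost) = (97 − 16 − 32.4167)/2 = 24.2917.

24.29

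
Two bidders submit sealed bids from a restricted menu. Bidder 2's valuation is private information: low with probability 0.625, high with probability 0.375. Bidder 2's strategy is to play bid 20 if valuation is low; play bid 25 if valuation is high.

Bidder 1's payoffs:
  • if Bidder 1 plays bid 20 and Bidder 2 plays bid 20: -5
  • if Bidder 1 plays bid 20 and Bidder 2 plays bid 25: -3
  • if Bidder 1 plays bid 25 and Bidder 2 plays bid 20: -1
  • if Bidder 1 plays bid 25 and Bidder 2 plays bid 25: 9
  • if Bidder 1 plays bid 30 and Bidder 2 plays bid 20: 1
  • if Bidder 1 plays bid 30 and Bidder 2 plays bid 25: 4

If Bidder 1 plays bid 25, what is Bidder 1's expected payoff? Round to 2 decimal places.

E[bid 25] = 0.625·(-1) + 0.375·9 = (-0.625) + 3.375 = 2.75

2.75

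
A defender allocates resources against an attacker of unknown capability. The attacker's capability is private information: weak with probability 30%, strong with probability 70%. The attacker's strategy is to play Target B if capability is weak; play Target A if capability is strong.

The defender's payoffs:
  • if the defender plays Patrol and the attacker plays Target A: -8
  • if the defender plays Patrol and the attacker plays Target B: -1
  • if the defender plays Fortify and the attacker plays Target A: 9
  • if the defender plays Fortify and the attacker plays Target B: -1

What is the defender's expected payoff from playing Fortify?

E[Fortify] = 0.3·(-1) + 0.7·9 = (-0.3) + 6.3 = 6

6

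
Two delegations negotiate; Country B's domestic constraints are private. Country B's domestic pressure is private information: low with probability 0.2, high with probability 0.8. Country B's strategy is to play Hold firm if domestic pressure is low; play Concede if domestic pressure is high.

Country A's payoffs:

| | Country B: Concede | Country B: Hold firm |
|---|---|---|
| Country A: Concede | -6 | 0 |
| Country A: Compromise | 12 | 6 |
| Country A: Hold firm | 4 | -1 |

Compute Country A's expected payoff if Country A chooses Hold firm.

3

Take the expectation over Country B's domestic pressure, weighting each type's action by its prior probability.
E[Hold firm] = 0.2·(-1) + 0.8·4 = (-0.2) + 3.2 = 3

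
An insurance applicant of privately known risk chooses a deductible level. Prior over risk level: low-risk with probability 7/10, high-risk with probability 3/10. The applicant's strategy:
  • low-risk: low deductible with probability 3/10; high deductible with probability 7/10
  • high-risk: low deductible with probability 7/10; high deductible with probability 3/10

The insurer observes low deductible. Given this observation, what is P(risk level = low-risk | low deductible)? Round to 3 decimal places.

0.500

P(low deductible) = (7/10)·(3/10) + (3/10)·(7/10) = 21/50
P(low-risk | low deductible) = ((7/10)·(3/10)) / (21/50) = (21/100) / (21/50) = 1/2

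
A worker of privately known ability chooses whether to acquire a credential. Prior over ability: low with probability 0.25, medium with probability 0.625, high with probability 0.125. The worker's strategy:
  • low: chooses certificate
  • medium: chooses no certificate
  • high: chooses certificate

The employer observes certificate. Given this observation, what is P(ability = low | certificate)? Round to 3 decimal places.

Apply Bayes' rule using the sender's strategy as the likelihood.
P(certificate) = 0.25·1 + 0.625·0 + 0.125·1 = 0.375
P(low | certificate) = (0.25·1) / 0.375 = 0.25 / 0.375 = 0.666667

0.667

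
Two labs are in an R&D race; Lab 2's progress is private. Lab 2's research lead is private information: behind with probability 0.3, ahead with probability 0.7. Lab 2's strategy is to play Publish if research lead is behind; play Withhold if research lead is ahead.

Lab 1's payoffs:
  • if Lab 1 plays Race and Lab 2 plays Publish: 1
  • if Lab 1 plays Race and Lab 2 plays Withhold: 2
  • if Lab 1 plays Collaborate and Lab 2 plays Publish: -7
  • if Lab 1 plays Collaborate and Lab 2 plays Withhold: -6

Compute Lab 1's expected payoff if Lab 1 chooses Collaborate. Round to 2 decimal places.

E[Collaborate] = 0.3·(-7) + 0.7·(-6) = (-2.1) + (-4.2) = -6.3

-6.30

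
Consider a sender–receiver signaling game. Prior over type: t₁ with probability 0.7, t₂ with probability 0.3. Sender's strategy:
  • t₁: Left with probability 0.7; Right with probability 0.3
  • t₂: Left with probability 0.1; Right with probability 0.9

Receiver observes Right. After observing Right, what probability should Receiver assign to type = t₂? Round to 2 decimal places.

0.56

Apply Bayes' rule using the sender's strategy as the likelihood.
P(Right) = 0.7·0.3 + 0.3·0.9 = 0.48
P(t₂ | Right) = (0.3·0.9) / 0.48 = 0.27 / 0.48 = 0.5625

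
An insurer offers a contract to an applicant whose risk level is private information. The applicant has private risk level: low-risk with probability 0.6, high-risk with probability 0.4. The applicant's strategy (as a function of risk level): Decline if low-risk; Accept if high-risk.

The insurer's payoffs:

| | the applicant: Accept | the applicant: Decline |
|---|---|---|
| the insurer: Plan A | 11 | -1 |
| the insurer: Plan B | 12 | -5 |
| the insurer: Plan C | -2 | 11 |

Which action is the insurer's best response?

E[Plan A] = 0.6·(-1) + 0.4·(11) = 3.8
E[Plan B] = 0.6·(-5) + 0.4·(12) = 1.8
E[Plan C] = 0.6·(11) + 0.4·(-2) = 5.8
Best response: Plan C (5.8 is the largest).

Plan C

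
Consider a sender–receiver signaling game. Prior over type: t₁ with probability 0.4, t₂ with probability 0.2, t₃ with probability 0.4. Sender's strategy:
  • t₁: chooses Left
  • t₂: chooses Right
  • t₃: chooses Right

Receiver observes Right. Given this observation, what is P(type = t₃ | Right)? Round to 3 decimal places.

0.667

P(Right) = 0.4·0 + 0.2·1 + 0.4·1 = 0.6
P(t₃ | Right) = (0.4·1) / 0.6 = 0.4 / 0.6 = 0.666667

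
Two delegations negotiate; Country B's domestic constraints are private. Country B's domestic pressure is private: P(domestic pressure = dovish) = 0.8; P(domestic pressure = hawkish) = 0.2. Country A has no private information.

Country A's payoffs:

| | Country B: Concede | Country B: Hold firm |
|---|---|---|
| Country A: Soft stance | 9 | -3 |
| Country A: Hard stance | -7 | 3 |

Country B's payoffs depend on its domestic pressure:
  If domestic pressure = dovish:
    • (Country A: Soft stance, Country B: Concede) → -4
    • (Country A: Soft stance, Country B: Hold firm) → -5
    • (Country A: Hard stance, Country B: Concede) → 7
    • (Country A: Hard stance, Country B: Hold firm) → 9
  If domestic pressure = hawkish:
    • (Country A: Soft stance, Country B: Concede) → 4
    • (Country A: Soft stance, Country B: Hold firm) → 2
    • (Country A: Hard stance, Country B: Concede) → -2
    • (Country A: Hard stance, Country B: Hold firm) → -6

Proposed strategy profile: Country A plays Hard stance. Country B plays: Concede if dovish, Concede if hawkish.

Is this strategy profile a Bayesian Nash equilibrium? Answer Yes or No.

No

Country A plays Hard stance: E[Hard stance] = 0.8·(-7) + 0.2·(-7) = -7; E[Soft stance] = 9. Not best-responding. ✗
Country B (domestic pressure dovish), facing Hard stance: Concede gives 7, Hold firm gives 9. Proposed Concede is not best — profitable deviation exists. ✗
Country B (domestic pressure hawkish), facing Hard stance: Concede gives -2, Hold firm gives -6. Proposed Concede is best. ✓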